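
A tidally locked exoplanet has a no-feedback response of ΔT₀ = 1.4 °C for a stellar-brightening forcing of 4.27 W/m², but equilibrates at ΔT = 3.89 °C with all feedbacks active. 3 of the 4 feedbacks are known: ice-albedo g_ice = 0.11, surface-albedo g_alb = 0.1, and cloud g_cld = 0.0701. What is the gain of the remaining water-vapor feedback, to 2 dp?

Amplification A = ΔT/ΔT₀ = 3.89/1.4 = 2.779.
Total gain g = 1 − 1/A = 1 − 1/2.779 = 0.6402.
Known gains sum to 0.11 + 0.1 + 0.0701 = 0.2801.
g_wv = 0.6402 − 0.2801 = 0.36.

0.36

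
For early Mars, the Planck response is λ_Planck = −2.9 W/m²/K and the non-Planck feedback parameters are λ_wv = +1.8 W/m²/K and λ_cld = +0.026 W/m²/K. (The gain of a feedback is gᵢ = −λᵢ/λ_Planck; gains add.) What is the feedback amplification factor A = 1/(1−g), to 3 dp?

Convert to gains: g_wv = 1.8/2.9 = 0.6207; g_cld = 0.026/2.9 = 0.008966.
Total gain g = 0.629666.
A = 1/(1 − 0.629666) = 2.700.

2.700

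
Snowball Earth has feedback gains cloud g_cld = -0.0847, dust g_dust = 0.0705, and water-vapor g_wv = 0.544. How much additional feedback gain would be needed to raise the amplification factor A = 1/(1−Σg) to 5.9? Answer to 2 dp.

Current total gain = 0.5298.
Target gain for A = 5.9: g* = 1 − 1/5.9 = 0.8305.
Additional gain needed = 0.8305 − 0.5298 = 0.30.

0.30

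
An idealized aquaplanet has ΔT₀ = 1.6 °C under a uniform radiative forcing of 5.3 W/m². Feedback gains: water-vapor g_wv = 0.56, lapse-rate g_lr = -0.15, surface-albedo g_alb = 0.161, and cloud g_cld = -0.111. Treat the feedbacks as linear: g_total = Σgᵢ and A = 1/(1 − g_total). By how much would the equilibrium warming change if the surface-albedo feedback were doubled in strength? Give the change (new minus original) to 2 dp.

Original: g = 0.46, ΔT = 1.6/(1−0.46) = 2.9630 °C.
With doubled surface-albedo: g' = 0.621, ΔT' = 1.6/(1−0.621) = 4.2216 °C.
Change = 4.2216 − 2.9630 = 1.26 °C.

1.26 °C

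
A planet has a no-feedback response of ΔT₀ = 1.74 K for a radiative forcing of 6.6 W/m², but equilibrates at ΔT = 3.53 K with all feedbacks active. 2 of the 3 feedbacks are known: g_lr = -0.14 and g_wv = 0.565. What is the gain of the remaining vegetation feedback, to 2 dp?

Amplification A = ΔT/ΔT₀ = 3.53/1.74 = 2.029.
Total gain g = 1 − 1/A = 1 − 1/2.029 = 0.5071.
Known gains sum to -0.14 + 0.565 = 0.425.
g_veg = 0.5071 − 0.425 = 0.08.

0.08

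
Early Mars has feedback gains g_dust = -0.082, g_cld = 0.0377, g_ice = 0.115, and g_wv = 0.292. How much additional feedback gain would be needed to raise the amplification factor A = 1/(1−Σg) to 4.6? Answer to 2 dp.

Current total gain = 0.3627.
Target gain for A = 4.6: g* = 1 − 1/4.6 = 0.7826.
Additional gain needed = 0.7826 − 0.3627 = 0.42.

0.42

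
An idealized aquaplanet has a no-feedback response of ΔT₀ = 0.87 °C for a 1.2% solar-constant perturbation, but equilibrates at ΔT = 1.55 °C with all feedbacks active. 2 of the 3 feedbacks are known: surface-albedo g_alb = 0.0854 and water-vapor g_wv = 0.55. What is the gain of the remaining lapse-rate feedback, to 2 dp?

-0.20

Amplification A = ΔT/ΔT₀ = 1.55/0.87 = 1.782.
Total gain g = 1 − 1/A = 1 − 1/1.782 = 0.4388.
Known gains sum to 0.0854 + 0.55 = 0.6354.
g_lr = 0.4388 − 0.6354 = -0.20.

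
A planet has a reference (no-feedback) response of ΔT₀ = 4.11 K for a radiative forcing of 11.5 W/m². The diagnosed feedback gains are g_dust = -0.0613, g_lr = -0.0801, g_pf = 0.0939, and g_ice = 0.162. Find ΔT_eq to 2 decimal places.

4.64 K

Total gain g = -0.0613 − 0.0801 + 0.0939 + 0.162 = 0.1145.
Amplification A = 1/(1 − 0.1145) = 1.129.
ΔT = 4.11 × 1.129 = 4.64 K.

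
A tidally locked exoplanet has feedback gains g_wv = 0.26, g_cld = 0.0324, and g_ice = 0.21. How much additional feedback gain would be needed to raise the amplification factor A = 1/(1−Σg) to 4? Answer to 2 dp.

Current total gain = 0.5024.
Target gain for A = 4: g* = 1 − 1/4 = 0.75.
Additional gain needed = 0.75 − 0.5024 = 0.25.

0.25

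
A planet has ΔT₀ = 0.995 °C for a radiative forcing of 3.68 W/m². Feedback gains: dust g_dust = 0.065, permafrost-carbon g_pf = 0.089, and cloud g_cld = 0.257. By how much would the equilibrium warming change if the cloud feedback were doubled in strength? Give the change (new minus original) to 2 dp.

Original: g = 0.411, ΔT = 0.995/(1−0.411) = 1.6893 °C.
With doubled cloud: g' = 0.668, ΔT' = 0.995/(1−0.668) = 2.9970 °C.
Change = 2.9970 − 1.6893 = 1.31 °C.

1.31 °C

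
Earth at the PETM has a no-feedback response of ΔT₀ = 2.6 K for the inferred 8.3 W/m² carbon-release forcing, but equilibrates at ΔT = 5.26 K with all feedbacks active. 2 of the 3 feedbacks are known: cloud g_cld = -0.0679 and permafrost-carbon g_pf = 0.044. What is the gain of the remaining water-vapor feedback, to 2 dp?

Amplification A = ΔT/ΔT₀ = 5.26/2.6 = 2.023.
Total gain g = 1 − 1/A = 1 − 1/2.023 = 0.5057.
Known gains sum to -0.0679 + 0.044 = -0.0239.
g_wv = 0.5057 + 0.0239 = 0.53.

0.53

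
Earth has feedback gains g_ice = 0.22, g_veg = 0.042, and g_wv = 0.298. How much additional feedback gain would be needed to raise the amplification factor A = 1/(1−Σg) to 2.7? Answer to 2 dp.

0.07

Current total gain = 0.56.
Target gain for A = 2.7: g* = 1 − 1/2.7 = 0.6296.
Additional gain needed = 0.6296 − 0.56 = 0.07.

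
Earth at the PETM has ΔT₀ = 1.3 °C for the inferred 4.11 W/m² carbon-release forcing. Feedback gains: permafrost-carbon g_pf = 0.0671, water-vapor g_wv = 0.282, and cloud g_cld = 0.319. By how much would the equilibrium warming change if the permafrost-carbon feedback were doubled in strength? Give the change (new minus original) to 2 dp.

Original: g = 0.6681, ΔT = 1.3/(1−0.6681) = 3.9168 °C.
With doubled permafrost-carbon: g' = 0.7352, ΔT' = 1.3/(1−0.7352) = 4.9094 °C.
Change = 4.9094 − 3.9168 = 0.99 °C.

0.99 °C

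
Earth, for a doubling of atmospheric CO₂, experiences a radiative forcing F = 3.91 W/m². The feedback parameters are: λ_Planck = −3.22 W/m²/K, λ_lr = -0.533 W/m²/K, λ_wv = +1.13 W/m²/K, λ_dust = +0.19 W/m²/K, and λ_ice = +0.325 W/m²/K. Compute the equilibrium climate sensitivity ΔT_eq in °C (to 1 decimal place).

Net feedback parameter λ = (−3.22) + (-0.533) + (+1.13) + (+0.19) + (+0.325) = -2.108 W/m²/K.
ΔT = −F/λ = −3.91/(-2.108) = 1.9 °C.

1.9 °C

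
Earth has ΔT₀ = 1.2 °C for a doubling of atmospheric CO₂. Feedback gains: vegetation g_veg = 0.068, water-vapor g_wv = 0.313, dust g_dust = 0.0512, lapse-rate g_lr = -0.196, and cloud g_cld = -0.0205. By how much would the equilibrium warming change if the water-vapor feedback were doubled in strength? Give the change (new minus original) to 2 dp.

Original: g = 0.2157, ΔT = 1.2/(1−0.2157) = 1.5300 °C.
With doubled water-vapor: g' = 0.5287, ΔT' = 1.2/(1−0.5287) = 2.5461 °C.
Change = 2.5461 − 1.5300 = 1.02 °C.

1.02 °C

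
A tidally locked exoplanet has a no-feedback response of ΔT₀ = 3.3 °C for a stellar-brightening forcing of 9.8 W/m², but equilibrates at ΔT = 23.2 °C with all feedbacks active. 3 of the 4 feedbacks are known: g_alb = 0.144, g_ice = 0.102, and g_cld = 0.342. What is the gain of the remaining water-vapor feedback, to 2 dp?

0.27

Amplification A = ΔT/ΔT₀ = 23.2/3.3 = 7.03.
Total gain g = 1 − 1/A = 1 − 1/7.03 = 0.8578.
Known gains sum to 0.144 + 0.102 + 0.342 = 0.588.
g_wv = 0.8578 − 0.588 = 0.27.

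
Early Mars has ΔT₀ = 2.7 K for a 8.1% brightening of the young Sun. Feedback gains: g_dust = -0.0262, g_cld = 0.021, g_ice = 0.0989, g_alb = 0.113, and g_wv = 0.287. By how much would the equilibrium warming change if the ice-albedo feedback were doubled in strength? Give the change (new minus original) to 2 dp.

1.29 K

Original: g = 0.4937, ΔT = 2.7/(1−0.4937) = 5.3328 K.
With doubled ice-albedo: g' = 0.5926, ΔT' = 2.7/(1−0.5926) = 6.6274 K.
Change = 6.6274 − 5.3328 = 1.29 K.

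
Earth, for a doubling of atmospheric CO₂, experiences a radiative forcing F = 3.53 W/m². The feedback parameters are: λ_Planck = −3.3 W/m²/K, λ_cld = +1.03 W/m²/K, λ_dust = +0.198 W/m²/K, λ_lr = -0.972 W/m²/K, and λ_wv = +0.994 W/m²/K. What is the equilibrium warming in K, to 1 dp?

1.7 K

Net feedback parameter λ = (−3.3) + (+1.03) + (+0.198) + (-0.972) + (+0.994) = -2.05 W/m²/K.
ΔT = −F/λ = −3.53/(-2.05) = 1.7 K.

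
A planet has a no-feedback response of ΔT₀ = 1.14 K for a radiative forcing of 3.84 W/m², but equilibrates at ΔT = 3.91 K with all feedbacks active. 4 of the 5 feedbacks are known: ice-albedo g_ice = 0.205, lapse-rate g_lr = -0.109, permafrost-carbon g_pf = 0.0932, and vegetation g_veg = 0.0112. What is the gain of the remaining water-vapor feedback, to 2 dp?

Amplification A = ΔT/ΔT₀ = 3.91/1.14 = 3.43.
Total gain g = 1 − 1/A = 1 − 1/3.43 = 0.7085.
Known gains sum to 0.205 − 0.109 + 0.0932 + 0.0112 = 0.2004.
g_wv = 0.7085 − 0.2004 = 0.51.

0.51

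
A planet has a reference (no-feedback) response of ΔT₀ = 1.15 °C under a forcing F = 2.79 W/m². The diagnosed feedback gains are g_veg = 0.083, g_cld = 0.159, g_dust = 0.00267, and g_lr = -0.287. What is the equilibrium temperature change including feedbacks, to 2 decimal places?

Total gain g = 0.083 + 0.159 + 0.00267 − 0.287 = -0.04233.
Amplification A = 1/(1 + 0.04233) = 0.9594.
ΔT = 1.15 × 0.9594 = 1.10 °C.

1.10 °C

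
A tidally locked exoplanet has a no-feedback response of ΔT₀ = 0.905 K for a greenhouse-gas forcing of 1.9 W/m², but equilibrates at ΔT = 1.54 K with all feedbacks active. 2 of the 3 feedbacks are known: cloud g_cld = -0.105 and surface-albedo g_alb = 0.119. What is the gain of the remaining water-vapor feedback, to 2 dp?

Amplification A = ΔT/ΔT₀ = 1.54/0.905 = 1.702.
Total gain g = 1 − 1/A = 1 − 1/1.702 = 0.4125.
Known gains sum to -0.105 + 0.119 = 0.014.
g_wv = 0.4125 − 0.014 = 0.40.

0.40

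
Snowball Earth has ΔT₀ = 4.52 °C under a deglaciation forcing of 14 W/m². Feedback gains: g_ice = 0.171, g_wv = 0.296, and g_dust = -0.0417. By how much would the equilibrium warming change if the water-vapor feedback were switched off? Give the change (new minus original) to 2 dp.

Original: g = 0.4253, ΔT = 4.52/(1−0.4253) = 7.8650 °C.
Without water-vapor: g' = 0.1293, ΔT' = 4.52/(1−0.1293) = 5.1912 °C.
Change = 5.1912 − 7.8650 = -2.67 °C.

-2.67 °C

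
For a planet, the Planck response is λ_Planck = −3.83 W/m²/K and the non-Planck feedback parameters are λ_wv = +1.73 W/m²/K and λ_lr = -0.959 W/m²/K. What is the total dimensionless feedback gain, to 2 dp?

Convert to gains: g_wv = 1.73/3.83 = 0.4517; g_lr = -0.959/3.83 = -0.2504.
Total gain g = 0.2013.

0.20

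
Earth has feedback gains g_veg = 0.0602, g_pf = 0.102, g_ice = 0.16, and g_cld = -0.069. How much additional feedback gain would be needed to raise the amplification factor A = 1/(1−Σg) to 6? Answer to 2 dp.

Current total gain = 0.2532.
Target gain for A = 6: g* = 1 − 1/6 = 0.8333.
Additional gain needed = 0.8333 − 0.2532 = 0.58.

0.58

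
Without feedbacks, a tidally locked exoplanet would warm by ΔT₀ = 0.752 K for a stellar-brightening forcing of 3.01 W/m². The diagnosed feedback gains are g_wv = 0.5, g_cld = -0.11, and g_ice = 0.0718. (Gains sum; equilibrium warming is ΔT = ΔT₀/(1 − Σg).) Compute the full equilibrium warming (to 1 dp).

Total gain g = 0.5 − 0.11 + 0.0718 = 0.4618.
Amplification A = 1/(1 − 0.4618) = 1.858.
ΔT = 0.752 × 1.858 = 1.4 K.

1.4 K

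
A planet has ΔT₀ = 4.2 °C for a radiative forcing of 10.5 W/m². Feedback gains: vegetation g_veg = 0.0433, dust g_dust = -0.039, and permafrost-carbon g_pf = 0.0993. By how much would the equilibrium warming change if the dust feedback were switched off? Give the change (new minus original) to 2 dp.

0.21 °C

Original: g = 0.1036, ΔT = 4.2/(1−0.1036) = 4.6854 °C.
Without dust: g' = 0.1426, ΔT' = 4.2/(1−0.1426) = 4.8985 °C.
Change = 4.8985 − 4.6854 = 0.21 °C.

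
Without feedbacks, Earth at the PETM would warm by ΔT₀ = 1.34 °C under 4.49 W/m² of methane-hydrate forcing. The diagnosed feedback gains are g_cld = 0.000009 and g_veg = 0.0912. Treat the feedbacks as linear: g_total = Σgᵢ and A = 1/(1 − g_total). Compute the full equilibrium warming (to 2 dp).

1.47 °C

Total gain g = 0.000009 + 0.0912 = 0.091209.
Amplification A = 1/(1 − 0.091209) = 1.1.
ΔT = 1.34 × 1.1 = 1.47 °C.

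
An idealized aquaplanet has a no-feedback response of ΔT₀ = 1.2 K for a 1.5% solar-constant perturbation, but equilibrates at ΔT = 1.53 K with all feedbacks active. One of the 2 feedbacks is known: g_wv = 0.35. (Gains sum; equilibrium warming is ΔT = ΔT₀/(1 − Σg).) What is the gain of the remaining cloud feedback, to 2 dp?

-0.13

Amplification A = ΔT/ΔT₀ = 1.53/1.2 = 1.275.
Total gain g = 1 − 1/A = 1 − 1/1.275 = 0.2157.
The known gain is 0.35.
g_cld = 0.2157 − 0.35 = -0.13.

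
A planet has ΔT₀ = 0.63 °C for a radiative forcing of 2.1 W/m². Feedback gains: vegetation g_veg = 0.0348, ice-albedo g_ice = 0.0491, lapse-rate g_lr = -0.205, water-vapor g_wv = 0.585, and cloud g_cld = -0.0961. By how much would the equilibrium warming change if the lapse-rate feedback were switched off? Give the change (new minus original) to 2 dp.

Original: g = 0.3678, ΔT = 0.63/(1−0.3678) = 0.9965 °C.
Without lapse-rate: g' = 0.5728, ΔT' = 0.63/(1−0.5728) = 1.4747 °C.
Change = 1.4747 − 0.9965 = 0.48 °C.

0.48 °C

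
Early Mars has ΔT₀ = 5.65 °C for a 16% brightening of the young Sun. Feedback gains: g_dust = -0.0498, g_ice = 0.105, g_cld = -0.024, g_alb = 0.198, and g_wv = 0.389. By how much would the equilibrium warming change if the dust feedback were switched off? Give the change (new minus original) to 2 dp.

2.22 °C

Original: g = 0.6182, ΔT = 5.65/(1−0.6182) = 14.7983 °C.
Without dust: g' = 0.668, ΔT' = 5.65/(1−0.668) = 17.0181 °C.
Change = 17.0181 − 14.7983 = 2.22 °C.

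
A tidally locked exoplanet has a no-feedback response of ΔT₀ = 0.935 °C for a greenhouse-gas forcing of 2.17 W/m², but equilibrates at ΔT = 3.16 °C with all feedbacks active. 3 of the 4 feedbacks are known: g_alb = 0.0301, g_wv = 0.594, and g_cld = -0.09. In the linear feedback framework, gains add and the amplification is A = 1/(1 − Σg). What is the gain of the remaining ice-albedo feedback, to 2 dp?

Amplification A = ΔT/ΔT₀ = 3.16/0.935 = 3.38.
Total gain g = 1 − 1/A = 1 − 1/3.38 = 0.7041.
Known gains sum to 0.0301 + 0.594 − 0.09 = 0.5341.
g_ice = 0.7041 − 0.5341 = 0.17.

0.17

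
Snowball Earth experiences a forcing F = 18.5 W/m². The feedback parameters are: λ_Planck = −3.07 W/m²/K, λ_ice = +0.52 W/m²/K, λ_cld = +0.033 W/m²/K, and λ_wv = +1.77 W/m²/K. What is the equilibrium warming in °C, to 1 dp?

24.8 °C

Net feedback parameter λ = (−3.07) + (+0.52) + (+0.033) + (+1.77) = -0.747 W/m²/K.
ΔT = −F/λ = −18.5/(-0.747) = 24.8 °C.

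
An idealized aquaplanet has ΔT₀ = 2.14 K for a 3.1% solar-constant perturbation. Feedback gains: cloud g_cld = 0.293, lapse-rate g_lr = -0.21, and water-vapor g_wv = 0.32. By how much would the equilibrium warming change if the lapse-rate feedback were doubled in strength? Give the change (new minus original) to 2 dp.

Original: g = 0.403, ΔT = 2.14/(1−0.403) = 3.5846 K.
With doubled lapse-rate: g' = 0.193, ΔT' = 2.14/(1−0.193) = 2.6518 K.
Change = 2.6518 − 3.5846 = -0.93 K.

-0.93 K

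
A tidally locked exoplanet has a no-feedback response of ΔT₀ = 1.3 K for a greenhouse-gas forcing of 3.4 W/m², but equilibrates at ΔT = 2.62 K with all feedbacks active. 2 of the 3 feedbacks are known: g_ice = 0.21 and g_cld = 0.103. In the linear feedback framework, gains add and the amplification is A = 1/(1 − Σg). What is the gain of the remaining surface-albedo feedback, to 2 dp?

Amplification A = ΔT/ΔT₀ = 2.62/1.3 = 2.015.
Total gain g = 1 − 1/A = 1 − 1/2.015 = 0.5037.
Known gains sum to 0.21 + 0.103 = 0.313.
g_alb = 0.5037 − 0.313 = 0.19.

0.19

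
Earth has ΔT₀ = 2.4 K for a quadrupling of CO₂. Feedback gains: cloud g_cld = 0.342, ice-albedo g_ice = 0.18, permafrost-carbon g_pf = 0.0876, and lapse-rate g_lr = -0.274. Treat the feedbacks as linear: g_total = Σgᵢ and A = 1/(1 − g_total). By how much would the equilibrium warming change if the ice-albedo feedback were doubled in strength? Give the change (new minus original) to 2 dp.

Original: g = 0.3356, ΔT = 2.4/(1−0.3356) = 3.6123 K.
With doubled ice-albedo: g' = 0.5156, ΔT' = 2.4/(1−0.5156) = 4.9546 K.
Change = 4.9546 − 3.6123 = 1.34 K.

1.34 K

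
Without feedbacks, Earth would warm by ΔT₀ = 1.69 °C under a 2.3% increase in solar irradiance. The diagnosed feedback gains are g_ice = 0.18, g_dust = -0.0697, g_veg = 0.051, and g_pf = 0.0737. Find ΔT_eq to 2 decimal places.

Total gain g = 0.18 − 0.0697 + 0.051 + 0.0737 = 0.235.
Amplification A = 1/(1 − 0.235) = 1.307.
ΔT = 1.69 × 1.307 = 2.21 °C.

2.21 °C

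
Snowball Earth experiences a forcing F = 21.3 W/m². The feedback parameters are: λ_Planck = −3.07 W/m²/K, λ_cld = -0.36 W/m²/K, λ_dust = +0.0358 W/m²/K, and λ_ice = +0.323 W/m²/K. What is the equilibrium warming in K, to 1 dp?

6.9 K

Net feedback parameter λ = (−3.07) + (-0.36) + (+0.0358) + (+0.323) = -3.0712 W/m²/K.
ΔT = −F/λ = −21.3/(-3.0712) = 6.9 K.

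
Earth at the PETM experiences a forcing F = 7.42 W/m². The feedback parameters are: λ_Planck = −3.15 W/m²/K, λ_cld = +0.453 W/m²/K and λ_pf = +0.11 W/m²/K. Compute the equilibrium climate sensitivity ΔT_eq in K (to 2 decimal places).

Net feedback parameter λ = (−3.15) + (+0.453) + (+0.11) = -2.587 W/m²/K.
ΔT = −F/λ = −7.42/(-2.587) = 2.87 K.

2.87 K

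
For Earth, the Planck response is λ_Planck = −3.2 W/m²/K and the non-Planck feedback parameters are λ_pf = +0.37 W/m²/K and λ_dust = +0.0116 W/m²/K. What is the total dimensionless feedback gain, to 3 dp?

Convert to gains: g_pf = 0.37/3.2 = 0.1156; g_dust = 0.0116/3.2 = 0.003625.
Total gain g = 0.119225.

0.119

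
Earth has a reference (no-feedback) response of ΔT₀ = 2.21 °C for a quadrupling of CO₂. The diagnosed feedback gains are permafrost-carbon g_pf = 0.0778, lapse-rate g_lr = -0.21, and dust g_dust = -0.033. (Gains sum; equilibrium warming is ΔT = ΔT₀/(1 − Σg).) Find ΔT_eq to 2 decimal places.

1.90 °C

Total gain g = 0.0778 − 0.21 − 0.033 = -0.1652.
Amplification A = 1/(1 + 0.1652) = 0.8582.
ΔT = 2.21 × 0.8582 = 1.90 °C.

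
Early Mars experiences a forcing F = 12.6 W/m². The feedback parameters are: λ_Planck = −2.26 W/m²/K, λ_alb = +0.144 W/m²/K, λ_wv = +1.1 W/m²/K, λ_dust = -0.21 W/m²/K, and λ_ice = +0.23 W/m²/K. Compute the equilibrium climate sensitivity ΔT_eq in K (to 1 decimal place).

12.7 K

Net feedback parameter λ = (−2.26) + (+0.144) + (+1.1) + (-0.21) + (+0.23) = -0.996 W/m²/K.
ΔT = −F/λ = −12.6/(-0.996) = 12.7 K.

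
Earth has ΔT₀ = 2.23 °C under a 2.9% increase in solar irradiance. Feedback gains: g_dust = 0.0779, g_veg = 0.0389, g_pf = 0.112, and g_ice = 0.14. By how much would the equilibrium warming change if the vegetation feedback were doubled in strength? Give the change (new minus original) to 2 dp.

0.23 °C

Original: g = 0.3688, ΔT = 2.23/(1−0.3688) = 3.5330 °C.
With doubled vegetation: g' = 0.4077, ΔT' = 2.23/(1−0.4077) = 3.7650 °C.
Change = 3.7650 − 3.5330 = 0.23 °C.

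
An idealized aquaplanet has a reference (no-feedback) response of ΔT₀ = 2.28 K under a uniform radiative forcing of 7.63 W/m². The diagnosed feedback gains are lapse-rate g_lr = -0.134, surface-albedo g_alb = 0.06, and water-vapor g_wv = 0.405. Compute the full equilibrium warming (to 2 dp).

3.41 K

Total gain g = -0.134 + 0.06 + 0.405 = 0.331.
Amplification A = 1/(1 − 0.331) = 1.495.
ΔT = 2.28 × 1.495 = 3.41 K.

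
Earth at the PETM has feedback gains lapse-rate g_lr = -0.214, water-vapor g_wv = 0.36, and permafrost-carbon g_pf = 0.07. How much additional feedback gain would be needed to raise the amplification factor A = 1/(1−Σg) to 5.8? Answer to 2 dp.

0.61

Current total gain = 0.216.
Target gain for A = 5.8: g* = 1 − 1/5.8 = 0.8276.
Additional gain needed = 0.8276 − 0.216 = 0.61.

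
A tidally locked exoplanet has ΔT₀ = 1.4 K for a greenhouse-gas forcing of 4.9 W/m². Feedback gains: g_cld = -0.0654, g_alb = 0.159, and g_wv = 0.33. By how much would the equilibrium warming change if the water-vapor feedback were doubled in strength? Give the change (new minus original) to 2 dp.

3.25 K

Original: g = 0.4236, ΔT = 1.4/(1−0.4236) = 2.4289 K.
With doubled water-vapor: g' = 0.7536, ΔT' = 1.4/(1−0.7536) = 5.6818 K.
Change = 5.6818 − 2.4289 = 3.25 K.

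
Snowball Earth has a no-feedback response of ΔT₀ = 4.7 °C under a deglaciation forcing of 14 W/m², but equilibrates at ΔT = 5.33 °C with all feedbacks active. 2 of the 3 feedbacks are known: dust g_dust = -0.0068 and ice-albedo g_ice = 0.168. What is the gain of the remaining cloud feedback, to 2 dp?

-0.04

Amplification A = ΔT/ΔT₀ = 5.33/4.7 = 1.134.
Total gain g = 1 − 1/A = 1 − 1/1.134 = 0.1182.
Known gains sum to -0.0068 + 0.168 = 0.1612.
g_cld = 0.1182 − 0.1612 = -0.04.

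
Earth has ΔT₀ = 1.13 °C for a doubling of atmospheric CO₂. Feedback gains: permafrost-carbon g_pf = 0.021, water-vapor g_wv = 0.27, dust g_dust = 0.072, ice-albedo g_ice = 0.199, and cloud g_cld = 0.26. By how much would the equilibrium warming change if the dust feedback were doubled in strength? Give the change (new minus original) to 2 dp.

4.31 °C

Original: g = 0.822, ΔT = 1.13/(1−0.822) = 6.3483 °C.
With doubled dust: g' = 0.894, ΔT' = 1.13/(1−0.894) = 10.6604 °C.
Change = 10.6604 − 6.3483 = 4.31 °C.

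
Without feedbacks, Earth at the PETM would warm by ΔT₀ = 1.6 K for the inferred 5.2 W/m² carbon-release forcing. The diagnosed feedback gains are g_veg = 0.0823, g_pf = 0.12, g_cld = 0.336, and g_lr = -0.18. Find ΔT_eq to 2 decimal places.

Total gain g = 0.0823 + 0.12 + 0.336 − 0.18 = 0.3583.
Amplification A = 1/(1 − 0.3583) = 1.558.
ΔT = 1.6 × 1.558 = 2.49 K.

2.49 K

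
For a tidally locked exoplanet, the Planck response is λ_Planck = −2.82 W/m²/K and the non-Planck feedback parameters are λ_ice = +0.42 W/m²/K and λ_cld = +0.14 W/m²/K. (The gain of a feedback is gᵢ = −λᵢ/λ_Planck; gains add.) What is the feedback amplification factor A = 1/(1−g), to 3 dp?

1.248

Convert to gains: g_ice = 0.42/2.82 = 0.1489; g_cld = 0.14/2.82 = 0.04965.
Total gain g = 0.19855.
A = 1/(1 − 0.19855) = 1.248.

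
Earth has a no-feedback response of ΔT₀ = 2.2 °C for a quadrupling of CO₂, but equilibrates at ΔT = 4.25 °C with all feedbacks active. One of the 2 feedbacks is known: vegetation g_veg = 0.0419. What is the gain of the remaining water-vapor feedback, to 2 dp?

Amplification A = ΔT/ΔT₀ = 4.25/2.2 = 1.932.
Total gain g = 1 − 1/A = 1 − 1/1.932 = 0.4824.
The known gain is 0.0419.
g_wv = 0.4824 − 0.0419 = 0.44.

0.44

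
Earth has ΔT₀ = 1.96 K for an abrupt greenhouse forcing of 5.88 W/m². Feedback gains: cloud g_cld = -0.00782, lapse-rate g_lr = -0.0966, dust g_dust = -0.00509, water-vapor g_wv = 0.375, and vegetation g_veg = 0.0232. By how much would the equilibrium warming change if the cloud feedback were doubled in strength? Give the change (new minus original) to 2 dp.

-0.03 K

Original: g = 0.28869, ΔT = 1.96/(1−0.28869) = 2.7555 K.
With doubled cloud: g' = 0.28087, ΔT' = 1.96/(1−0.28087) = 2.7255 K.
Change = 2.7255 − 2.7555 = -0.03 K.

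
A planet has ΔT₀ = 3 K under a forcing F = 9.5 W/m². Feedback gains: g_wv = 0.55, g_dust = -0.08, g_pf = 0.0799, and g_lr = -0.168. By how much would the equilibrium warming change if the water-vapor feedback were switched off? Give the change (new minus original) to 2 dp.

-2.29 K

Original: g = 0.3819, ΔT = 3/(1−0.3819) = 4.8536 K.
Without water-vapor: g' = -0.1681, ΔT' = 3/(1+0.1681) = 2.5683 K.
Change = 2.5683 − 4.8536 = -2.29 K.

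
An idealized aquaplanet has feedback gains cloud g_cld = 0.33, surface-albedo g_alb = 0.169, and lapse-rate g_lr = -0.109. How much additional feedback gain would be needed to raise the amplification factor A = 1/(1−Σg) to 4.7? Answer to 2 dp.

Current total gain = 0.39.
Target gain for A = 4.7: g* = 1 − 1/4.7 = 0.7872.
Additional gain needed = 0.7872 − 0.39 = 0.40.

0.40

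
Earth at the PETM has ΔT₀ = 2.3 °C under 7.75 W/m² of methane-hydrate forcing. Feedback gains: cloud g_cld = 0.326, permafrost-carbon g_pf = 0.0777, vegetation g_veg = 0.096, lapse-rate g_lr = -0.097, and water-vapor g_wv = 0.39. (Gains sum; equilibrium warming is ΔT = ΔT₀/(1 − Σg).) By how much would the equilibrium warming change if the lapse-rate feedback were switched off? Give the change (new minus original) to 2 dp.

Original: g = 0.7927, ΔT = 2.3/(1−0.7927) = 11.0950 °C.
Without lapse-rate: g' = 0.8897, ΔT' = 2.3/(1−0.8897) = 20.8522 °C.
Change = 20.8522 − 11.0950 = 9.76 °C.

9.76 °C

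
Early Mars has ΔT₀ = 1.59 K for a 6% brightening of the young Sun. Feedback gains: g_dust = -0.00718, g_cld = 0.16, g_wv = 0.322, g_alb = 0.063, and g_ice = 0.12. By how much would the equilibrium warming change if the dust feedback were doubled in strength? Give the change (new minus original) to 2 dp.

Original: g = 0.65782, ΔT = 1.59/(1−0.65782) = 4.6467 K.
With doubled dust: g' = 0.65064, ΔT' = 1.59/(1−0.65064) = 4.5512 K.
Change = 4.5512 − 4.6467 = -0.10 K.

-0.10 K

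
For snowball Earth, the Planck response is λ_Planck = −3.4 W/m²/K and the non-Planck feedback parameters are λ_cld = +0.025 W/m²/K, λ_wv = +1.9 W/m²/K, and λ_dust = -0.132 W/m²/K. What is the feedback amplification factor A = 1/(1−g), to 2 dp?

2.12

Convert to gains: g_cld = 0.025/3.4 = 0.007353; g_wv = 1.9/3.4 = 0.5588; g_dust = -0.132/3.4 = -0.03882.
Total gain g = 0.527333.
A = 1/(1 − 0.527333) = 2.12.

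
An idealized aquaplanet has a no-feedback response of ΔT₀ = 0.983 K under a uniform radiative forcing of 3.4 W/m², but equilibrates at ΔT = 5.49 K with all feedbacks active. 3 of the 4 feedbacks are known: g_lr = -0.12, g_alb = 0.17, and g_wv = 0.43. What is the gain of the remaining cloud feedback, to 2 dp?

0.34

Amplification A = ΔT/ΔT₀ = 5.49/0.983 = 5.585.
Total gain g = 1 − 1/A = 1 − 1/5.585 = 0.8209.
Known gains sum to -0.12 + 0.17 + 0.43 = 0.48.
g_cld = 0.8209 − 0.48 = 0.34.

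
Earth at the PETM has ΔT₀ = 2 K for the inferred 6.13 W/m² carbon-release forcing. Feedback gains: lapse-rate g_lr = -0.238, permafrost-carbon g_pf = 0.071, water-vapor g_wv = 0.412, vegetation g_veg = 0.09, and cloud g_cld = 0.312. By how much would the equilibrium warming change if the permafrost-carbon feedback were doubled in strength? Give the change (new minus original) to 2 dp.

1.43 K

Original: g = 0.647, ΔT = 2/(1−0.647) = 5.6657 K.
With doubled permafrost-carbon: g' = 0.718, ΔT' = 2/(1−0.718) = 7.0922 K.
Change = 7.0922 − 5.6657 = 1.43 K.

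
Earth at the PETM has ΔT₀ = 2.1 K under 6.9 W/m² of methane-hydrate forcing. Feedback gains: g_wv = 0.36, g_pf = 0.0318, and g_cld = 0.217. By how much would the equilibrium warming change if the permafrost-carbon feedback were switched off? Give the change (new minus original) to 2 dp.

-0.40 K

Original: g = 0.6088, ΔT = 2.1/(1−0.6088) = 5.3681 K.
Without permafrost-carbon: g' = 0.577, ΔT' = 2.1/(1−0.577) = 4.9645 K.
Change = 4.9645 − 5.3681 = -0.40 K.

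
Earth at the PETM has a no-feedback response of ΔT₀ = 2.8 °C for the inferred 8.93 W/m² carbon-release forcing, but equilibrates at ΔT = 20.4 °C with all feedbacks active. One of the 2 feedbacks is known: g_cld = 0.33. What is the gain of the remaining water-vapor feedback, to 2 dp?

0.53

Amplification A = ΔT/ΔT₀ = 20.4/2.8 = 7.286.
Total gain g = 1 − 1/A = 1 − 1/7.286 = 0.8628.
The known gain is 0.33.
g_wv = 0.8628 − 0.33 = 0.53.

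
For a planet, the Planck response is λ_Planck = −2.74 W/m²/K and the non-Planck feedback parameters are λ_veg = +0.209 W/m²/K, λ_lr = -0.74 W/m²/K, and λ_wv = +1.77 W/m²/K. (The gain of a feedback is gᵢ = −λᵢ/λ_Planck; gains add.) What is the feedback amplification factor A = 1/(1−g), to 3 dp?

1.825

Convert to gains: g_veg = 0.209/2.74 = 0.07628; g_lr = -0.74/2.74 = -0.2701; g_wv = 1.77/2.74 = 0.646.
Total gain g = 0.45218.
A = 1/(1 − 0.45218) = 1.825.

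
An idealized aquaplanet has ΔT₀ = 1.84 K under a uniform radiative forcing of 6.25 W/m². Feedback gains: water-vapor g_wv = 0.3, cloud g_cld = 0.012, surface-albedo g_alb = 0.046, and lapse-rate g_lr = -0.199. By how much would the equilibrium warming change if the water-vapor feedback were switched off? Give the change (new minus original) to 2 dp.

-0.58 K

Original: g = 0.159, ΔT = 1.84/(1−0.159) = 2.1879 K.
Without water-vapor: g' = -0.141, ΔT' = 1.84/(1+0.141) = 1.6126 K.
Change = 1.6126 − 2.1879 = -0.58 K.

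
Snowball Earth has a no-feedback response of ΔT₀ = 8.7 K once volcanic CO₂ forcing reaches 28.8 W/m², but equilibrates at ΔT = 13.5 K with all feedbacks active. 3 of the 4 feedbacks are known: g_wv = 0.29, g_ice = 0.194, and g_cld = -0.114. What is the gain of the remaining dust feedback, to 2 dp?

-0.01

Amplification A = ΔT/ΔT₀ = 13.5/8.7 = 1.552.
Total gain g = 1 − 1/A = 1 − 1/1.552 = 0.3557.
Known gains sum to 0.29 + 0.194 − 0.114 = 0.37.
g_dust = 0.3557 − 0.37 = -0.01.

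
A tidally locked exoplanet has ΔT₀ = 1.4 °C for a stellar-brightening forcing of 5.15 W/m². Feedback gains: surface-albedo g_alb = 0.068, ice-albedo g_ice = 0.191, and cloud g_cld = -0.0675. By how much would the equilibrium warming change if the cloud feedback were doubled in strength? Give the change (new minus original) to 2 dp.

Original: g = 0.1915, ΔT = 1.4/(1−0.1915) = 1.7316 °C.
With doubled cloud: g' = 0.124, ΔT' = 1.4/(1−0.124) = 1.5982 °C.
Change = 1.5982 − 1.7316 = -0.13 °C.

-0.13 °C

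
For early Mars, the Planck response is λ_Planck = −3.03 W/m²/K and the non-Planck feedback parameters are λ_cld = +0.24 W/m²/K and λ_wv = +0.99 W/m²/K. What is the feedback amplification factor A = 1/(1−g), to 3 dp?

Convert to gains: g_cld = 0.24/3.03 = 0.07921; g_wv = 0.99/3.03 = 0.3267.
Total gain g = 0.40591.
A = 1/(1 − 0.40591) = 1.683.

1.683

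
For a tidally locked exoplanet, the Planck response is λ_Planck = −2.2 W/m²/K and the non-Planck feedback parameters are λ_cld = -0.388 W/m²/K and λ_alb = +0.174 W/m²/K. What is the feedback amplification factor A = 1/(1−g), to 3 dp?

0.911

Convert to gains: g_cld = -0.388/2.2 = -0.1764; g_alb = 0.174/2.2 = 0.07909.
Total gain g = -0.09731.
A = 1/(1 + 0.09731) = 0.911.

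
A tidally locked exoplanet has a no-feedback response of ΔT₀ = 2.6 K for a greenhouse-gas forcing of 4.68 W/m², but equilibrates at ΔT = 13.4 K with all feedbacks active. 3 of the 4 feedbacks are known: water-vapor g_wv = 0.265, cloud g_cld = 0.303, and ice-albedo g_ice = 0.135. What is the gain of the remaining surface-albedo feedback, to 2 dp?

Amplification A = ΔT/ΔT₀ = 13.4/2.6 = 5.154.
Total gain g = 1 − 1/A = 1 − 1/5.154 = 0.806.
Known gains sum to 0.265 + 0.303 + 0.135 = 0.703.
g_alb = 0.806 − 0.703 = 0.10.

0.10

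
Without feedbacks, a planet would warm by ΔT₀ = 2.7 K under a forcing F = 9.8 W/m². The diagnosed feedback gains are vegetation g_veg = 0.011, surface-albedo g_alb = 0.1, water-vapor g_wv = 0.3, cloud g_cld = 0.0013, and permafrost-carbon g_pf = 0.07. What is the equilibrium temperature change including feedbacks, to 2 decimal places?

5.22 K

Total gain g = 0.011 + 0.1 + 0.3 + 0.0013 + 0.07 = 0.4823.
Amplification A = 1/(1 − 0.4823) = 1.932.
ΔT = 2.7 × 1.932 = 5.22 K.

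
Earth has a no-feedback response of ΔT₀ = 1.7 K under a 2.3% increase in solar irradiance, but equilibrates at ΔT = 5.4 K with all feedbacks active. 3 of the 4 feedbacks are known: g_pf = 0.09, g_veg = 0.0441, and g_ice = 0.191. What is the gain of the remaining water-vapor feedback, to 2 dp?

0.36

Amplification A = ΔT/ΔT₀ = 5.4/1.7 = 3.176.
Total gain g = 1 − 1/A = 1 − 1/3.176 = 0.6851.
Known gains sum to 0.09 + 0.0441 + 0.191 = 0.3251.
g_wv = 0.6851 − 0.3251 = 0.36.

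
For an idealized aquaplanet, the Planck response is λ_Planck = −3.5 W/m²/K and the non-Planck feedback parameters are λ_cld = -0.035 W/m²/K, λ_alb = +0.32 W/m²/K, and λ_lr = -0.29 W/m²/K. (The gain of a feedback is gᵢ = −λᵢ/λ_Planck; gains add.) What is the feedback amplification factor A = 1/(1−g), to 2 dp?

1.00

Convert to gains: g_cld = -0.035/3.5 = -0.01; g_alb = 0.32/3.5 = 0.09143; g_lr = -0.29/3.5 = -0.08286.
Total gain g = -0.00143.
A = 1/(1 + 0.00143) = 1.00.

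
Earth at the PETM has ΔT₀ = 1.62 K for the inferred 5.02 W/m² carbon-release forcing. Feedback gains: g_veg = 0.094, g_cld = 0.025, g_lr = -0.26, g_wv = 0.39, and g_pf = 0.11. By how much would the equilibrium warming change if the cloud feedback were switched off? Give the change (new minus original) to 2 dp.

Original: g = 0.359, ΔT = 1.62/(1−0.359) = 2.5273 K.
Without cloud: g' = 0.334, ΔT' = 1.62/(1−0.334) = 2.4324 K.
Change = 2.4324 − 2.5273 = -0.09 K.

-0.09 K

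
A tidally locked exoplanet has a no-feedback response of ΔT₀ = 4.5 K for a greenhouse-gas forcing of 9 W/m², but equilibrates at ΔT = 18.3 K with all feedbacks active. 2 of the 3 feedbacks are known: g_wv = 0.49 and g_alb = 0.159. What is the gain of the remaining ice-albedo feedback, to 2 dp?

Amplification A = ΔT/ΔT₀ = 18.3/4.5 = 4.067.
Total gain g = 1 − 1/A = 1 − 1/4.067 = 0.7541.
Known gains sum to 0.49 + 0.159 = 0.649.
g_ice = 0.7541 − 0.649 = 0.11.

0.11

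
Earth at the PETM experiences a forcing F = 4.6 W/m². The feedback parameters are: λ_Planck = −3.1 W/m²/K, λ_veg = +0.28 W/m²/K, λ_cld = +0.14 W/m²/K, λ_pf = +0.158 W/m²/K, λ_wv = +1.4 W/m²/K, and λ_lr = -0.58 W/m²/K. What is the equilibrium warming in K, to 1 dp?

2.7 K

Net feedback parameter λ = (−3.1) + (+0.28) + (+0.14) + (+0.158) + (+1.4) + (-0.58) = -1.702 W/m²/K.
ΔT = −F/λ = −4.6/(-1.702) = 2.7 K.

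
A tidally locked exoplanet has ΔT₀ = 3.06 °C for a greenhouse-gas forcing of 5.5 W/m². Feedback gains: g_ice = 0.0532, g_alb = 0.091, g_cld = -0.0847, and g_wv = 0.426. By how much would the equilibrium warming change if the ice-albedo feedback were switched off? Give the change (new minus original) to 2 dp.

-0.56 °C

Original: g = 0.4855, ΔT = 3.06/(1−0.4855) = 5.9475 °C.
Without ice-albedo: g' = 0.4323, ΔT' = 3.06/(1−0.4323) = 5.3902 °C.
Change = 5.3902 − 5.9475 = -0.56 °C.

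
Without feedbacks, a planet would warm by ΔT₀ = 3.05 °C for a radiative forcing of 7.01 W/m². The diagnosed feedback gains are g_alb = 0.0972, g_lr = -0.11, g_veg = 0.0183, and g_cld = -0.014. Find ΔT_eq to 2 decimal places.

Total gain g = 0.0972 − 0.11 + 0.0183 − 0.014 = -0.0085.
Amplification A = 1/(1 + 0.0085) = 0.9916.
ΔT = 3.05 × 0.9916 = 3.02 °C.

3.02 °C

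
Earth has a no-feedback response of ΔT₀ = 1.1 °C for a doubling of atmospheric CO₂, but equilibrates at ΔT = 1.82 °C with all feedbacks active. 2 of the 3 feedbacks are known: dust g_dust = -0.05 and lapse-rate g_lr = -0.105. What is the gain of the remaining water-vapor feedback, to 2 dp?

Amplification A = ΔT/ΔT₀ = 1.82/1.1 = 1.655.
Total gain g = 1 − 1/A = 1 − 1/1.655 = 0.3958.
Known gains sum to -0.05 − 0.105 = -0.155.
g_wv = 0.3958 + 0.155 = 0.55.

0.55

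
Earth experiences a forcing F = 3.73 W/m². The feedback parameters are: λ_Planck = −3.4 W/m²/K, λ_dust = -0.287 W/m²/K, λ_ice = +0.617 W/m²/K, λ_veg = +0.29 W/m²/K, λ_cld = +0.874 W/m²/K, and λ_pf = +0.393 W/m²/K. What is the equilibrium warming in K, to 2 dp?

2.47 K

Net feedback parameter λ = (−3.4) + (-0.287) + (+0.617) + (+0.29) + (+0.874) + (+0.393) = -1.513 W/m²/K.
ΔT = −F/λ = −3.73/(-1.513) = 2.47 K.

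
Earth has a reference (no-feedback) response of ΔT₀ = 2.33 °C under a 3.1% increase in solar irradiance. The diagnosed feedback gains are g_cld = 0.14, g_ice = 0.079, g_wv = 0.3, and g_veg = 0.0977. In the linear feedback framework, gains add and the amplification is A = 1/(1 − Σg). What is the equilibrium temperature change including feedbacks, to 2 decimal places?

6.08 °C

Total gain g = 0.14 + 0.079 + 0.3 + 0.0977 = 0.6167.
Amplification A = 1/(1 − 0.6167) = 2.609.
ΔT = 2.33 × 2.609 = 6.08 °C.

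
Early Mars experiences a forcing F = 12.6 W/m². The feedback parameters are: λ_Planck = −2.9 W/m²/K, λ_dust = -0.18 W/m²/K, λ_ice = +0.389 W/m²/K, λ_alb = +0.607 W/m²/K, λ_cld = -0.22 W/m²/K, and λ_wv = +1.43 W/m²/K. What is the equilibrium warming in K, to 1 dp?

Net feedback parameter λ = (−2.9) + (-0.18) + (+0.389) + (+0.607) + (-0.22) + (+1.43) = -0.874 W/m²/K.
ΔT = −F/λ = −12.6/(-0.874) = 14.4 K.

14.4 K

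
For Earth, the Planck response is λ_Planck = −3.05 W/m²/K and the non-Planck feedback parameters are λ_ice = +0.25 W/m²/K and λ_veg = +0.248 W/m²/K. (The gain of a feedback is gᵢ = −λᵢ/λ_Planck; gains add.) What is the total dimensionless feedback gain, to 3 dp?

Convert to gains: g_ice = 0.25/3.05 = 0.08197; g_veg = 0.248/3.05 = 0.08131.
Total gain g = 0.16328.

0.163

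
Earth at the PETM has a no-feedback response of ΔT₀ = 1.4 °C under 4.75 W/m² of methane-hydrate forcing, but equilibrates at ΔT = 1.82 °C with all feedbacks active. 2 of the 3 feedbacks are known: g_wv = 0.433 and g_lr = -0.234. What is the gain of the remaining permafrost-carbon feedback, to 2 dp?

0.03

Amplification A = ΔT/ΔT₀ = 1.82/1.4 = 1.3.
Total gain g = 1 − 1/A = 1 − 1/1.3 = 0.2308.
Known gains sum to 0.433 − 0.234 = 0.199.
g_pf = 0.2308 − 0.199 = 0.03.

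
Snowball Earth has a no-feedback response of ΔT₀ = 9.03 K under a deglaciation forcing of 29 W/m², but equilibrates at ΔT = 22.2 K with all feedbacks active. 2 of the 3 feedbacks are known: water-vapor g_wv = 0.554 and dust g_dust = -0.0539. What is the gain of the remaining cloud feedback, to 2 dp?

Amplification A = ΔT/ΔT₀ = 22.2/9.03 = 2.458.
Total gain g = 1 − 1/A = 1 − 1/2.458 = 0.5932.
Known gains sum to 0.554 − 0.0539 = 0.5001.
g_cld = 0.5932 − 0.5001 = 0.09.

0.09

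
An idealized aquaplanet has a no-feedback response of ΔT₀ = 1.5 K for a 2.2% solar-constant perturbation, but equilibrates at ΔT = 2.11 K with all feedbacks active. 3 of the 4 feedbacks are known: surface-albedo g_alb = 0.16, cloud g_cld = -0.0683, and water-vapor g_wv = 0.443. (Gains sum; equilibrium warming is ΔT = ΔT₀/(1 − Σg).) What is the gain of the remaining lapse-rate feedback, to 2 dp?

Amplification A = ΔT/ΔT₀ = 2.11/1.5 = 1.407.
Total gain g = 1 − 1/A = 1 − 1/1.407 = 0.2893.
Known gains sum to 0.16 − 0.0683 + 0.443 = 0.5347.
g_lr = 0.2893 − 0.5347 = -0.25.

-0.25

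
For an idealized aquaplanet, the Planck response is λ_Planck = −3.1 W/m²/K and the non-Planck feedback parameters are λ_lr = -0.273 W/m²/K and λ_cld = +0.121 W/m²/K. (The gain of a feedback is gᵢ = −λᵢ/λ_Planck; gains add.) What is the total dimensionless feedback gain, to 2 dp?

-0.05

Convert to gains: g_lr = -0.273/3.1 = -0.08806; g_cld = 0.121/3.1 = 0.03903.
Total gain g = -0.04903.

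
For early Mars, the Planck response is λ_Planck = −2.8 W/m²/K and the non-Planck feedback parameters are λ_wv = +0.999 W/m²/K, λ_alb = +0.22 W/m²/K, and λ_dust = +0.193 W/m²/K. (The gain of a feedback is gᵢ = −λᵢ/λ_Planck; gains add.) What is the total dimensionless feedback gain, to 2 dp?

Convert to gains: g_wv = 0.999/2.8 = 0.3568; g_alb = 0.22/2.8 = 0.07857; g_dust = 0.193/2.8 = 0.06893.
Total gain g = 0.5043.

0.50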